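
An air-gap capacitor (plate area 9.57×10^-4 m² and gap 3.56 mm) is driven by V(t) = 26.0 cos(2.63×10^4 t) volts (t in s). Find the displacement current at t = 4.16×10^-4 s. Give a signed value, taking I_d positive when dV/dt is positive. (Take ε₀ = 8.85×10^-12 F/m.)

dV/dt = (26.0)(2.63×10^4)·−sin(10.9408) = 6.828×10^5 V/s.
I_d = C dV/dt with C = ε₀A/d = (8.85×10^-12)(9.57×10^-4)/(3.56×10^-3) = 2.379×10^-12 F, so I_d = (2.379×10^-12)(6.828×10^5) = 1.62×10^-6 A.

1.62×10^-6 A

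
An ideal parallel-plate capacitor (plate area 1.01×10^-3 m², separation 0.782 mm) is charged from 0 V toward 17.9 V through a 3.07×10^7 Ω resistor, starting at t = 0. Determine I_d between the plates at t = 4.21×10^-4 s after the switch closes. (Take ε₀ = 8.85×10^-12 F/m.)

1.76×10^-7 A

C = ε₀A/d = (8.85×10^-12)(1.01×10^-3)/(7.82×10^-4) = 1.143×10^-11 F, so τ = RC = 3.509×10^-4 s.
The conduction current is I(t) = (V₀/R) e^(−t/τ), and the displacement current between the plates equals it.
t/τ = 1.200; I_d = (17.9/3.07×10^7) · e^(−1.200) = (5.831×10^-7)(0.3012) = 1.76×10^-7 A.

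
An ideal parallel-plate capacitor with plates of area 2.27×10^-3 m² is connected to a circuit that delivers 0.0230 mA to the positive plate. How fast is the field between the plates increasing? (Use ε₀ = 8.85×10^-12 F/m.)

1.14×10^9 V/(m·s)

The displacement current between the plates equals the conduction current, I_d = 0.0230 mA.
Inverting I_d = ε₀ A dE/dt gives dE/dt = 2.30×10^-5 / (8.85×10^-12 · 2.27×10^-3) = 1.14×10^9 V/(m·s).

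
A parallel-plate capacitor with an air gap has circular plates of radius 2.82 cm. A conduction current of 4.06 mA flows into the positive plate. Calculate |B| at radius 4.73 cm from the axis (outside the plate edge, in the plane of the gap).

Between the plates the displacement current equals the wire current: I_d = 4.06 mA = 4.06×10^-3 A.
For r ≥ R the full I_d is enclosed: B = μ₀ I_d/(2πr) = (4π×10^-7)(4.06×10^-3)/(2π·0.0473) = 1.72×10^-8 T.

1.72×10^-8 T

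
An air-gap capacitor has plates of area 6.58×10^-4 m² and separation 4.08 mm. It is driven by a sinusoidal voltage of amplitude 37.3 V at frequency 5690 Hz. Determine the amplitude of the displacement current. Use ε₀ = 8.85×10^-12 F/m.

(dE/dt)_max = V₀ω/d = 3.268×10^8 V/(m·s); ω = 2πf = 3.575×10^4 rad/s.
I_d,max = ε₀ A (dE/dt)_max = (8.85×10^-12)(6.58×10^-4)(3.268×10^8) = 1.90×10^-6 A.

1.90×10^-6 A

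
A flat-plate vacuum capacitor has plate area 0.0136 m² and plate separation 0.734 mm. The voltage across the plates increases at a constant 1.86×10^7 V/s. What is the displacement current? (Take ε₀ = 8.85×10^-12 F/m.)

3.05×10^-3 A

C = ε₀A/d = (8.85×10^-12)(0.0136)/(7.34×10^-4) = 1.640×10^-10 F.
I_d = C dV/dt = (1.640×10^-10)(1.86×10^7) = 3.05×10^-3 A.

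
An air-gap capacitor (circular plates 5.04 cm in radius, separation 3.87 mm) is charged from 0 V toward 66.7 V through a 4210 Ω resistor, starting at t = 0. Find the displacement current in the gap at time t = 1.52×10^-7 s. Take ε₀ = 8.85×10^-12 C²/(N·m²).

C = ε₀A/d = (8.85×10^-12)(7.980×10^-3)/(3.87×10^-3) = 1.825×10^-11 F, so τ = RC = 7.683×10^-8 s.
The conduction current is I(t) = (V₀/R) e^(−t/τ), and the displacement current between the plates equals it.
t/τ = 1.978; I_d = (66.7/4210) · e^(−1.978) = (0.01584)(0.1383) = 2.19×10^-3 A.

2.19×10^-3 A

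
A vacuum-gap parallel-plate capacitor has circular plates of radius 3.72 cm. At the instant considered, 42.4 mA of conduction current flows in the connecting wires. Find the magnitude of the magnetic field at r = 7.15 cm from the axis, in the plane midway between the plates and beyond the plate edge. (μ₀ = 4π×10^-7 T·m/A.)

1.19×10^-7 T

Between the plates the displacement current equals the wire current: I_d = 42.4 mA = 0.0424 A.
With r > R the enclosed displacement current is the full I_d; B = μ₀ I_d / (2πr) = 1.19×10^-7 T.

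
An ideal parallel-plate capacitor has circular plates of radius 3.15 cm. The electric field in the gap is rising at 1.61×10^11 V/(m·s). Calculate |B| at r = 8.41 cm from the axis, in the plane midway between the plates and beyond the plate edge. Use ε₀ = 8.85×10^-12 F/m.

Total displacement current: I_d = ε₀(πR²)(dE/dt) = (8.85×10^-12)(3.117×10^-3)(1.61×10^11) = 4.441×10^-3 A.
With r > R the enclosed displacement current is the full I_d; B = μ₀ I_d / (2πr) = 1.06×10^-8 T.

1.06×10^-8 T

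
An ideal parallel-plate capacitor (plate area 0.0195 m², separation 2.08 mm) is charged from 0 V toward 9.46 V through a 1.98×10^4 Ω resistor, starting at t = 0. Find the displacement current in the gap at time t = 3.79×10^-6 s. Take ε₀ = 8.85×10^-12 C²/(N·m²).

4.76×10^-5 A

With C = ε₀A/d = (8.85×10^-12)(0.0195)/(2.08×10^-3) = 8.297×10^-11 F, the time constant is τ = RC = 1.643×10^-6 s, so t/τ = 2.307 and e^(−t/τ) = 0.09956.
I_d = I_cond = (V₀/R) e^(−t/τ) = (4.778×10^-4)(0.09956) = 4.76×10^-5 A.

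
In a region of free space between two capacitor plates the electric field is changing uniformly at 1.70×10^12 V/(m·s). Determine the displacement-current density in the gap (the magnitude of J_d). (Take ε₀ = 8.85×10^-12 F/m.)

15.0 A/m²

J_d = ε₀ dE/dt = (8.85×10^-12)(1.70×10^12) = 15.0 A/m².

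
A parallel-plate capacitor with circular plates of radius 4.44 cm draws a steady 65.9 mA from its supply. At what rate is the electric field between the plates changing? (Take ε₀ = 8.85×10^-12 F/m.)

By continuity, I_d in the gap equals the 65.9 mA flowing in the wire.
Since I_d = ε₀ A dE/dt, dE/dt = I_d/(ε₀A) = (0.0659)/((8.85×10^-12)(6.193×10^-3)) = 1.20×10^12 V/(m·s).

1.20×10^12 V/(m·s)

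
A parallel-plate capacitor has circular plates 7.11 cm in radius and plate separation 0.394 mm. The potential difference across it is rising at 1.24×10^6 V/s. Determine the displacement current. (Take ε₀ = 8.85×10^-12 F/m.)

4.42×10^-4 A

E = V/d so dE/dt = (dV/dt)/d = 3.147×10^9 V/(m·s), and I_d = ε₀ A dE/dt = (8.85×10^-12)(0.01588)(3.147×10^9) = 4.42×10^-4 A.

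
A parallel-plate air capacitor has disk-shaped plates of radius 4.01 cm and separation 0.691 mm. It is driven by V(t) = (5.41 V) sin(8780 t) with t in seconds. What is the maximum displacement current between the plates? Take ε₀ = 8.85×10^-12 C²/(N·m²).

3.07×10^-6 A

The displacement current equals the conduction current C dV/dt, which peaks at C V₀ ω.
With C = ε₀A/d = (8.85×10^-12)(5.052×10^-3)/(6.91×10^-4) = 6.470×10^-11 F and ω = 8780 rad/s, I_d,max = (6.470×10^-11)(5.41)(8780) = 3.07×10^-6 A.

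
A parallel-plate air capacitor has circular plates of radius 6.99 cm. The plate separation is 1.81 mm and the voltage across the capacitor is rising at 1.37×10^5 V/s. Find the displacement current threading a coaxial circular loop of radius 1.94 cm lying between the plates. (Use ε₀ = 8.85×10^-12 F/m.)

With E = V/d, dE/dt = 7.569×10^7 V/(m·s) and πR² = 0.01535 m², giving I_d = ε₀ πR² dE/dt = 1.028×10^-5 A.
Since J_d is uniform, the enclosed fraction is (r/R)² = 0.07703, giving I_d,enc = 7.92×10^-7 A.

7.92×10^-7 A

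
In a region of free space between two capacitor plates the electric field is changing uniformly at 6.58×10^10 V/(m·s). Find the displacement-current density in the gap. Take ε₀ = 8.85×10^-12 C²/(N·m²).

0.582 A/m²

J_d = ε₀ ∂E/∂t, so J_d = 0.582 A/m².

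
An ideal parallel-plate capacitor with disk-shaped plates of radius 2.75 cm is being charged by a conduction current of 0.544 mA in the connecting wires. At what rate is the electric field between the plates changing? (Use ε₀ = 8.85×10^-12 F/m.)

2.59×10^10 V/(m·s)

Charge continuity gives I_d = I = 5.44×10^-4 A between the plates.
Since I_d = ε₀ A dE/dt, dE/dt = I_d/(ε₀A) = (5.44×10^-4)/((8.85×10^-12)(2.376×10^-3)) = 2.59×10^10 V/(m·s).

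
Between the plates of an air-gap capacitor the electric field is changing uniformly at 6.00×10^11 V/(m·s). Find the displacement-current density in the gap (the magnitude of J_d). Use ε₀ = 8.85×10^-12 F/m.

J_d = ε₀ dE/dt = (8.85×10^-12)(6.00×10^11) = 5.31 A/m².

5.31 A/m²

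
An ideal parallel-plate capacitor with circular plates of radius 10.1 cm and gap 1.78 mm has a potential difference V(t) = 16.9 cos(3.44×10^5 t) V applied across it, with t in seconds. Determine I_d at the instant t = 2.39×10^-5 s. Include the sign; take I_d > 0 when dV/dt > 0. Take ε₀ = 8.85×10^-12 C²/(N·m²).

-8.64×10^-4 A

C = ε₀A/d = (8.85×10^-12)(0.03205)/(1.78×10^-3) = 1.593×10^-10 F. dV/dt = V₀ω·−sin(ωt); at ωt = 8.2216 rad this factor is -0.9332.
I_d = C dV/dt = (1.593×10^-10)(16.9)(3.44×10^5)(-0.9332) = -8.64×10^-4 A.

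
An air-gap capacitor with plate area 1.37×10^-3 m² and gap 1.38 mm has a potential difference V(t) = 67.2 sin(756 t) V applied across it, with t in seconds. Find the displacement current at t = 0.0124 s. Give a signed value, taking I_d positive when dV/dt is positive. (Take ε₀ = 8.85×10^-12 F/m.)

-4.46×10^-7 A

dV/dt = (67.2)(756)·cos(9.3744) = -5.074×10^4 V/s.
I_d = C dV/dt with C = ε₀A/d = (8.85×10^-12)(1.37×10^-3)/(1.38×10^-3) = 8.786×10^-12 F, so I_d = (8.786×10^-12)(-5.074×10^4) = -4.46×10^-7 A.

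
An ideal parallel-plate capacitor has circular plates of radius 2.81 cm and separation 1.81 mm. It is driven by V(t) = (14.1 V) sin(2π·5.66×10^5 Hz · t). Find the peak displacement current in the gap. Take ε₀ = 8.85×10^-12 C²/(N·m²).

The displacement current equals the conduction current C dV/dt, which peaks at C V₀ ω.
With C = ε₀A/d = (8.85×10^-12)(2.481×10^-3)/(1.81×10^-3) = 1.213×10^-11 F and ω = 2πf = 3.556×10^6 rad/s, I_d,max = (1.213×10^-11)(14.1)(3.556×10^6) = 6.08×10^-4 A.

6.08×10^-4 A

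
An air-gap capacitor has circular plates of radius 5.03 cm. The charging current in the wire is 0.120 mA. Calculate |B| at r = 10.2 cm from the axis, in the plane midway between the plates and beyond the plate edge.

2.35×10^-10 T

Between the plates the displacement current equals the wire current: I_d = 0.120 mA = 1.20×10^-4 A.
Outside the plates the loop encloses all of I_d, so B·2πr = μ₀ I_d and B = 2.35×10^-10 T.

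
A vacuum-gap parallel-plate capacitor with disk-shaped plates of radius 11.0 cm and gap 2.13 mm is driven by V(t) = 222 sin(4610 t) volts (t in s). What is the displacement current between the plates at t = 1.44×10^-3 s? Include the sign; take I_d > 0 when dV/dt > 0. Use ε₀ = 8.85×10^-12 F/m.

dE/dt = (V₀ω/d)·cos(ωt) with ωt = 6.6384 rad: (222)(4610)(0.9376)/(2.13×10^-3) = 4.505×10^8 V/(m·s).
I_d = ε₀ A dE/dt = (8.85×10^-12)(0.03801)(4.505×10^8) = 1.52×10^-4 A.

1.52×10^-4 A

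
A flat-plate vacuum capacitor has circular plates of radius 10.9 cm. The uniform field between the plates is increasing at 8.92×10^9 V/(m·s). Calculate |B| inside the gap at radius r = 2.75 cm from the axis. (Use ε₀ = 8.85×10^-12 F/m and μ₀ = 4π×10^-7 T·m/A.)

1.36×10^-9 T

I_d = ε₀ dΦ_E/dt = ε₀ πR² (dE/dt) = (8.85×10^-12)(0.03733)(8.92×10^9) = 2.947×10^-3 A through the full plate area.
For r < R the Ampère–Maxwell law gives B(2πr) = μ₀ I_d (r²/R²), so B = μ₀ I_d r/(2πR²) = (4π×10^-7)(2.947×10^-3)(0.0275)/(2π·0.109²) = 1.36×10^-9 T.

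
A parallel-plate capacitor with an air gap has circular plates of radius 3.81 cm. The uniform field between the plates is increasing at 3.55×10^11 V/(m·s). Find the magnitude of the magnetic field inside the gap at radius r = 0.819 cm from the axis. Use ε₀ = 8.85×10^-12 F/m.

Through the whole plate area (πR² = 4.560×10^-3 m²), I_d = ε₀ πR² dE/dt = 0.01433 A.
∮B·dl = μ₀ I_d,enc with I_d,enc = I_d r²/R² = 6.622×10^-4 A; so B = μ₀ I_d,enc/(2πr) = 1.62×10^-8 T.

1.62×10^-8 T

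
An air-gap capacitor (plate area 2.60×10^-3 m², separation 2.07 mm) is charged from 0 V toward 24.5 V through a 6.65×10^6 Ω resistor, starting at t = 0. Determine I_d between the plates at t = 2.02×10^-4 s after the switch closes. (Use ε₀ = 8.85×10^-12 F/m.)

C = ε₀A/d = (8.85×10^-12)(2.60×10^-3)/(2.07×10^-3) = 1.112×10^-11 F, so τ = RC = 7.395×10^-5 s.
The conduction current is I(t) = (V₀/R) e^(−t/τ), and the displacement current between the plates equals it.
t/τ = 2.732; I_d = (24.5/6.65×10^6) · e^(−2.732) = (3.684×10^-6)(0.06509) = 2.40×10^-7 A.

2.40×10^-7 A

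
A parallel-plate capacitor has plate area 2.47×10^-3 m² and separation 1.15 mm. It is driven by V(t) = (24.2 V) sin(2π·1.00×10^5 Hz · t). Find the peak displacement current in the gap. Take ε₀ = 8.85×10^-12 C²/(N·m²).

2.89×10^-4 A

C = ε₀A/d = (8.85×10^-12)(2.47×10^-3)/(1.15×10^-3) = 1.901×10^-11 F; ω = 2πf = 6.283×10^5 rad/s.
I_d = C dV/dt, so |I_d|_max = C V₀ ω = (1.901×10^-11)(24.2)(6.283×10^5) = 2.89×10^-4 A.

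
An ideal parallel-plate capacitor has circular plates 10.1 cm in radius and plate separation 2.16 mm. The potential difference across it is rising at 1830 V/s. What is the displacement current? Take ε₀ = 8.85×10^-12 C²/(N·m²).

2.40×10^-7 A

The displacement current equals the charging current C dV/dt. With C = ε₀A/d = (8.85×10^-12)(0.03205)/(2.16×10^-3) = 1.313×10^-10 F, I_d = (1.313×10^-10)(1830) = 2.40×10^-7 A.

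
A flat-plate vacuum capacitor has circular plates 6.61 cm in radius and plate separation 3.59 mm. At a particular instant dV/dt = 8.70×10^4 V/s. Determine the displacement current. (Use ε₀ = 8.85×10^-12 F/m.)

2.94×10^-6 A

The displacement current equals the charging current C dV/dt. With C = ε₀A/d = (8.85×10^-12)(0.01373)/(3.59×10^-3) = 3.385×10^-11 F, I_d = (3.385×10^-11)(8.70×10^4) = 2.94×10^-6 A.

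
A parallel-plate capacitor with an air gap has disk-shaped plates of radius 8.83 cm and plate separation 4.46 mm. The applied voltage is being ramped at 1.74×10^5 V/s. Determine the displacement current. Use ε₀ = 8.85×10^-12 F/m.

8.46×10^-6 A

The displacement current equals the charging current C dV/dt. With C = ε₀A/d = (8.85×10^-12)(0.02449)/(4.46×10^-3) = 4.860×10^-11 F, I_d = (4.860×10^-11)(1.74×10^5) = 8.46×10^-6 A.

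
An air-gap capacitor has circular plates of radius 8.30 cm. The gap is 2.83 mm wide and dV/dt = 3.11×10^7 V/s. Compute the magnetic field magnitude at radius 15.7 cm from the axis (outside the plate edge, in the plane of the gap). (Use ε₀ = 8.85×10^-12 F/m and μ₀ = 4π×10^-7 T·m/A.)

2.68×10^-9 T

With E = V/d, dE/dt = 1.099×10^10 V/(m·s) and πR² = 0.02164 m², giving I_d = ε₀ πR² dE/dt = 2.105×10^-3 A.
Outside the plates the loop encloses all of I_d, so B·2πr = μ₀ I_d and B = 2.68×10^-9 T.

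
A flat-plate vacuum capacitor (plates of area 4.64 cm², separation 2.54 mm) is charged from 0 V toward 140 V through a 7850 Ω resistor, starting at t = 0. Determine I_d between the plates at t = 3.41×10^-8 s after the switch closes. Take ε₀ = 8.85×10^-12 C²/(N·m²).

1.21×10^-3 A

C = ε₀A/d = (8.85×10^-12)(4.64×10^-4)/(2.54×10^-3) = 1.617×10^-12 F and τ = RC = 1.269×10^-8 s. I_d in the gap equals the RC charging current.
I_d(t) = (V₀/R) e^(−t/τ) = 0.01783 · e^(−2.687) = 1.21×10^-3 A.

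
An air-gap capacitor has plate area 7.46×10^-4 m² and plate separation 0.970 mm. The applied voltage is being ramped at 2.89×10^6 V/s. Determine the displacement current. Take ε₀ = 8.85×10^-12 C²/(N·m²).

1.97×10^-5 A

C = ε₀A/d = (8.85×10^-12)(7.46×10^-4)/(9.70×10^-4) = 6.806×10^-12 F.
I_d = C dV/dt = (6.806×10^-12)(2.89×10^6) = 1.97×10^-5 A.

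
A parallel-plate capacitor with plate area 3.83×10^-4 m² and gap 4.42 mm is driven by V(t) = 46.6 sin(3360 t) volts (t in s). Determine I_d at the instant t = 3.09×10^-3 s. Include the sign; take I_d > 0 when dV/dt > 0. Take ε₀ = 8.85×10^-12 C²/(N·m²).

C = ε₀A/d = (8.85×10^-12)(3.83×10^-4)/(4.42×10^-3) = 7.669×10^-13 F. dV/dt = V₀ω·cos(ωt); at ωt = 10.3824 rad this factor is -0.5755.
I_d = C dV/dt = (7.669×10^-13)(46.6)(3360)(-0.5755) = -6.91×10^-8 A.

-6.91×10^-8 A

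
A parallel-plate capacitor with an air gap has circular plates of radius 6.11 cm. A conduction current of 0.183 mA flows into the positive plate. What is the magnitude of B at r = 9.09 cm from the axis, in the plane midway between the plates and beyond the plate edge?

4.03×10^-10 T

By continuity the displacement current in the gap matches the conduction current: I_d = 1.83×10^-4 A.
For r ≥ R the full I_d is enclosed: B = μ₀ I_d/(2πr) = (4π×10^-7)(1.83×10^-4)/(2π·0.0909) = 4.03×10^-10 T.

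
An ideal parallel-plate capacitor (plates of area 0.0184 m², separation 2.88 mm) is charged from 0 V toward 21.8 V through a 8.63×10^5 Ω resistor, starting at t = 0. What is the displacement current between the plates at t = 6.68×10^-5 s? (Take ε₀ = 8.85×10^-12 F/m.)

C = ε₀A/d = (8.85×10^-12)(0.0184)/(2.88×10^-3) = 5.654×10^-11 F, so τ = RC = 4.879×10^-5 s.
The conduction current is I(t) = (V₀/R) e^(−t/τ), and the displacement current between the plates equals it.
t/τ = 1.369; I_d = (21.8/8.63×10^5) · e^(−1.369) = (2.526×10^-5)(0.2544) = 6.43×10^-6 A.

6.43×10^-6 A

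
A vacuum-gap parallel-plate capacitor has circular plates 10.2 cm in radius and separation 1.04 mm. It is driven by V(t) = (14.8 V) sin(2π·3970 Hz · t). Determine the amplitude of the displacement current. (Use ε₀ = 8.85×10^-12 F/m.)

1.03×10^-4 A

C = ε₀A/d = (8.85×10^-12)(0.03269)/(1.04×10^-3) = 2.782×10^-10 F; ω = 2πf = 2.494×10^4 rad/s.
I_d = C dV/dt, so |I_d|_max = C V₀ ω = (2.782×10^-10)(14.8)(2.494×10^4) = 1.03×10^-4 A.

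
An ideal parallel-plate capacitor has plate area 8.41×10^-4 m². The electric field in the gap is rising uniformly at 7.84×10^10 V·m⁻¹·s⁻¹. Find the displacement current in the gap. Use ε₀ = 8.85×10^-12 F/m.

I_d = ε₀ A (dE/dt) = (8.85×10^-12)(8.41×10^-4 m²)(7.84×10^10) = 5.84×10^-4 A.

5.84×10^-4 A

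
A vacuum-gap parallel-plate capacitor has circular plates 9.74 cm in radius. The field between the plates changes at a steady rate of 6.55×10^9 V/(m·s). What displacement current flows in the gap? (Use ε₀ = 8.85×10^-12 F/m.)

1.73×10^-3 A

With a uniform field, Φ_E = EA, so I_d = ε₀ A dE/dt = 1.73×10^-3 A.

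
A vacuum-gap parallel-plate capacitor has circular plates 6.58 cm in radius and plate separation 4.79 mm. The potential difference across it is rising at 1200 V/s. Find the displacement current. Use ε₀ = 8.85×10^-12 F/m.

3.02×10^-8 A

The displacement current equals the charging current C dV/dt. With C = ε₀A/d = (8.85×10^-12)(0.01360)/(4.79×10^-3) = 2.513×10^-11 F, I_d = (2.513×10^-11)(1200) = 3.02×10^-8 A.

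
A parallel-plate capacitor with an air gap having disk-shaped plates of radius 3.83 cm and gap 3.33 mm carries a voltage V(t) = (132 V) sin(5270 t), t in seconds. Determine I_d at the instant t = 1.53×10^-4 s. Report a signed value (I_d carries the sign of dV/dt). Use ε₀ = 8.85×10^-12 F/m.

5.90×10^-6 A

dV/dt = (132)(5270)·cos(0.80631) = 4.815×10^5 V/s.
I_d = C dV/dt with C = ε₀A/d = (8.85×10^-12)(4.608×10^-3)/(3.33×10^-3) = 1.225×10^-11 F, so I_d = (1.225×10^-11)(4.815×10^5) = 5.90×10^-6 A.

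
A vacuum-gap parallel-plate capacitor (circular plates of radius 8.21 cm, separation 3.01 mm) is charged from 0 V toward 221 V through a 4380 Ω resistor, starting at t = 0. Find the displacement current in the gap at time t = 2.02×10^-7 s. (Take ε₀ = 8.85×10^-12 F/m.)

0.0241 A

With C = ε₀A/d = (8.85×10^-12)(0.02118)/(3.01×10^-3) = 6.227×10^-11 F, the time constant is τ = RC = 2.727×10^-7 s, so t/τ = 0.7407 and e^(−t/τ) = 0.4768.
I_d = I_cond = (V₀/R) e^(−t/τ) = (0.05046)(0.4768) = 0.0241 A.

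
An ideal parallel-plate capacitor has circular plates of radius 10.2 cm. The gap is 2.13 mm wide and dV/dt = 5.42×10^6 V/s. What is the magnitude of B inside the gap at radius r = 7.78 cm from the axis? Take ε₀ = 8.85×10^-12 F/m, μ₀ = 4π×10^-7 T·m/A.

With E = V/d, dE/dt = 2.545×10^9 V/(m·s) and πR² = 0.03269 m², giving I_d = ε₀ πR² dE/dt = 7.363×10^-4 A.
An Ampèrian loop of radius r encloses a fraction (r/R)² of I_d. Then B·2πr = μ₀ I_d (r/R)², giving B = μ₀ I_d r/(2πR²) = 1.10×10^-9 T.

1.10×10^-9 T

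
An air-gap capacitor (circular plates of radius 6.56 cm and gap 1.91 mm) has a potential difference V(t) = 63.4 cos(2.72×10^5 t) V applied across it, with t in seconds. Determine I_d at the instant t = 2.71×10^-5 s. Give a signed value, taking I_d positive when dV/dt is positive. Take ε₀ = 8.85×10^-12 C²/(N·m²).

-9.57×10^-4 A

C = ε₀A/d = (8.85×10^-12)(0.01352)/(1.91×10^-3) = 6.265×10^-11 F. dV/dt = V₀ω·−sin(ωt); at ωt = 7.3712 rad this factor is -0.8857.
I_d = C dV/dt = (6.265×10^-11)(63.4)(2.72×10^5)(-0.8857) = -9.57×10^-4 A.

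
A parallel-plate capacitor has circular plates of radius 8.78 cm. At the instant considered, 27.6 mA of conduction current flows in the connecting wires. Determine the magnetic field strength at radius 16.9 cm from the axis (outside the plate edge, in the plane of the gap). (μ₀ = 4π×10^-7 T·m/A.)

3.27×10^-8 T

By continuity the displacement current in the gap matches the conduction current: I_d = 0.0276 A.
For r ≥ R the full I_d is enclosed: B = μ₀ I_d/(2πr) = (4π×10^-7)(0.0276)/(2π·0.169) = 3.27×10^-8 T.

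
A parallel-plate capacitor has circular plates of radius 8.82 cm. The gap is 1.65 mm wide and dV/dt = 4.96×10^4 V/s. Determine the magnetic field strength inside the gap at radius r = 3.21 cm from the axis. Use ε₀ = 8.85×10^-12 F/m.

I_d = C dV/dt with C = ε₀πR²/d = 1.311×10^-10 F, so I_d = (1.311×10^-10)(4.96×10^4) = 6.503×10^-6 A.
An Ampèrian loop of radius r encloses a fraction (r/R)² of I_d. Then B·2πr = μ₀ I_d (r/R)², giving B = μ₀ I_d r/(2πR²) = 5.37×10^-12 T.

5.37×10^-12 T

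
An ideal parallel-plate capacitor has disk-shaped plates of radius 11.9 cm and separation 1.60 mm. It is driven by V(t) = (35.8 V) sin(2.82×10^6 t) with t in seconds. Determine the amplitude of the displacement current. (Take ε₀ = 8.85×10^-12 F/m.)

C = ε₀A/d = (8.85×10^-12)(0.04449)/(1.60×10^-3) = 2.461×10^-10 F; ω = 2.82×10^6 rad/s.
I_d = C dV/dt, so |I_d|_max = C V₀ ω = (2.461×10^-10)(35.8)(2.82×10^6) = 0.0248 A.

0.0248 A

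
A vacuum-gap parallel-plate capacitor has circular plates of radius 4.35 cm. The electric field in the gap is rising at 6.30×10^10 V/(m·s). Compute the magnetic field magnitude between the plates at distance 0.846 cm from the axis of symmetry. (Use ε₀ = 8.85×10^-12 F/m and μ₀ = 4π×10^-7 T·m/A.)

2.96×10^-9 T

I_d = ε₀ dΦ_E/dt = ε₀ πR² (dE/dt) = (8.85×10^-12)(5.945×10^-3)(6.30×10^10) = 3.315×10^-3 A through the full plate area.
For r < R the Ampère–Maxwell law gives B(2πr) = μ₀ I_d (r²/R²), so B = μ₀ I_d r/(2πR²) = (4π×10^-7)(3.315×10^-3)(8.46×10^-3)/(2π·0.0435²) = 2.96×10^-9 T.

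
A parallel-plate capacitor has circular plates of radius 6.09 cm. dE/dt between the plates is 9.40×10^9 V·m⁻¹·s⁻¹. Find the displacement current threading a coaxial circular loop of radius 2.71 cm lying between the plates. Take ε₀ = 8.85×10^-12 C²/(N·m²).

1.92×10^-4 A

Through the whole plate area (πR² = 0.01165 m²), I_d = ε₀ πR² dE/dt = 9.692×10^-4 A.
The field is uniform, so I_d,enc = I_d (r/R)² = (9.692×10^-4)(2.71/6.09)² = 1.92×10^-4 A.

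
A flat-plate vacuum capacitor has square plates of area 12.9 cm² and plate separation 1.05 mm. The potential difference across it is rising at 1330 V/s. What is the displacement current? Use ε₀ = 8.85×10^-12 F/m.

The field between the plates is E = V/d, so dE/dt = (1330)/(1.05×10^-3 m) = 1.267×10^6 V/(m·s).
I_d = ε₀ A (dE/dt) = (8.85×10^-12)(1.29×10^-3)(1.267×10^6) = 1.45×10^-8 A.

1.45×10^-8 A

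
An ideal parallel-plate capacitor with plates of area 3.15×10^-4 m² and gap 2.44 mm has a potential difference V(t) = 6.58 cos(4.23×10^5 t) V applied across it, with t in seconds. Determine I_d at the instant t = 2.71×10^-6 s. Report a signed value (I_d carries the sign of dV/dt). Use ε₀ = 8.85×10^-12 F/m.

dE/dt = (V₀ω/d)·−sin(ωt) with ωt = 1.14633 rad: (6.58)(4.23×10^5)(-0.9113)/(2.44×10^-3) = -1.040×10^9 V/(m·s).
I_d = ε₀ A dE/dt = (8.85×10^-12)(3.15×10^-4)(-1.040×10^9) = -2.90×10^-6 A.

-2.90×10^-6 A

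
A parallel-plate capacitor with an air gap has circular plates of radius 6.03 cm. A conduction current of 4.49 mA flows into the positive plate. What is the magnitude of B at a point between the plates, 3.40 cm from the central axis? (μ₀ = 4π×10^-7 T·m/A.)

By continuity the displacement current in the gap matches the conduction current: I_d = 4.49×10^-3 A.
An Ampèrian loop of radius r encloses a fraction (r/R)² of I_d. Then B·2πr = μ₀ I_d (r/R)², giving B = μ₀ I_d r/(2πR²) = 8.40×10^-9 T.

8.40×10^-9 T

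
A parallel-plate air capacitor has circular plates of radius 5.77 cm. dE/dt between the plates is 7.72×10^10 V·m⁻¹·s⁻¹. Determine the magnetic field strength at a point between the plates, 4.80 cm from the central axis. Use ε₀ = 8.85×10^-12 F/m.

2.06×10^-8 T

I_d = ε₀ dΦ_E/dt = ε₀ πR² (dE/dt) = (8.85×10^-12)(0.01046)(7.72×10^10) = 7.146×10^-3 A through the full plate area.
∮B·dl = μ₀ I_d,enc with I_d,enc = I_d r²/R² = 4.945×10^-3 A; so B = μ₀ I_d,enc/(2πr) = 2.06×10^-8 T.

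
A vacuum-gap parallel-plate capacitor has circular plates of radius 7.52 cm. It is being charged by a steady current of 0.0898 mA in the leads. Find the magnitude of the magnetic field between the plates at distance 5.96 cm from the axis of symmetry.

No conduction current crosses the gap, so I_d there equals the 8.98×10^-5 A in the leads.
An Ampèrian loop of radius r encloses a fraction (r/R)² of I_d. Then B·2πr = μ₀ I_d (r/R)², giving B = μ₀ I_d r/(2πR²) = 1.89×10^-10 T.

1.89×10^-10 T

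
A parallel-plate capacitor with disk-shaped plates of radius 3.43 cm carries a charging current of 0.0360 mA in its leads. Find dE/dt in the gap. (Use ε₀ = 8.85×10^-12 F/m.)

1.10×10^9 V/(m·s)

The displacement current between the plates equals the conduction current, I_d = 0.0360 mA.
Inverting I_d = ε₀ A dE/dt gives dE/dt = 3.60×10^-5 / (8.85×10^-12 · 3.696×10^-3) = 1.10×10^9 V/(m·s).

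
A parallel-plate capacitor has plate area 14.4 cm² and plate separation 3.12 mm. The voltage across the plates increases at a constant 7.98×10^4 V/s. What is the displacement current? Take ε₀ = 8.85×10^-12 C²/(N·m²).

3.26×10^-7 A

The displacement current equals the charging current C dV/dt. With C = ε₀A/d = (8.85×10^-12)(1.44×10^-3)/(3.12×10^-3) = 4.085×10^-12 F, I_d = (4.085×10^-12)(7.98×10^4) = 3.26×10^-7 A.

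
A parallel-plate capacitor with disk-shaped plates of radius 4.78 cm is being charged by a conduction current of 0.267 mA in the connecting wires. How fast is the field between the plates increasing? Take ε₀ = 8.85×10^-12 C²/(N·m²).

4.20×10^9 V/(m·s)

The displacement current between the plates equals the conduction current, I_d = 0.267 mA.
Inverting I_d = ε₀ A dE/dt gives dE/dt = 2.67×10^-4 / (8.85×10^-12 · 7.178×10^-3) = 4.20×10^9 V/(m·s).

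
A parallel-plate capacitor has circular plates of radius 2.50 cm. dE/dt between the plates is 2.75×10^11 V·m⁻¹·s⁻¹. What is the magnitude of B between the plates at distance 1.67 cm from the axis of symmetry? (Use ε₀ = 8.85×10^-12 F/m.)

I_d = ε₀ dΦ_E/dt = ε₀ πR² (dE/dt) = (8.85×10^-12)(1.963×10^-3)(2.75×10^11) = 4.777×10^-3 A through the full plate area.
An Ampèrian loop of radius r encloses a fraction (r/R)² of I_d. Then B·2πr = μ₀ I_d (r/R)², giving B = μ₀ I_d r/(2πR²) = 2.55×10^-8 T.

2.55×10^-8 T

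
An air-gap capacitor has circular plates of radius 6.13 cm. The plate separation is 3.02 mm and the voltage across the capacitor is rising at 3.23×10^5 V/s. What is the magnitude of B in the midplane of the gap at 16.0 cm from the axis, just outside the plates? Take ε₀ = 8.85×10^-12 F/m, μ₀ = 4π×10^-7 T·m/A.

dE/dt = (dV/dt)/d = 1.070×10^8 V/(m·s); I_d = ε₀(πR²)(dE/dt) = (8.85×10^-12)(0.01181)(1.070×10^8) = 1.118×10^-5 A.
Outside the plates the loop encloses all of I_d, so B·2πr = μ₀ I_d and B = 1.40×10^-11 T.

1.40×10^-11 T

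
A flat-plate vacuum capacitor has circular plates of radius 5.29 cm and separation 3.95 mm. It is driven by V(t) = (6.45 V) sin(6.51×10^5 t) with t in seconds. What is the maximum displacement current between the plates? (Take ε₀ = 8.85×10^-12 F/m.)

(dE/dt)_max = V₀ω/d = 1.063×10^9 V/(m·s); ω = 6.51×10^5 rad/s.
I_d,max = ε₀ A (dE/dt)_max = (8.85×10^-12)(8.791×10^-3)(1.063×10^9) = 8.27×10^-5 A.

8.27×10^-5 A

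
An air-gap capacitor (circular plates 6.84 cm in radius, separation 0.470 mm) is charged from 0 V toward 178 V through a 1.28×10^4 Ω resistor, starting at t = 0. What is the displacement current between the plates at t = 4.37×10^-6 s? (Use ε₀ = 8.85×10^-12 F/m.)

C = ε₀A/d = (8.85×10^-12)(0.01470)/(4.70×10^-4) = 2.768×10^-10 F and τ = RC = 3.543×10^-6 s. I_d in the gap equals the RC charging current.
I_d(t) = (V₀/R) e^(−t/τ) = 0.01391 · e^(−1.233) = 4.05×10^-3 A.

4.05×10^-3 A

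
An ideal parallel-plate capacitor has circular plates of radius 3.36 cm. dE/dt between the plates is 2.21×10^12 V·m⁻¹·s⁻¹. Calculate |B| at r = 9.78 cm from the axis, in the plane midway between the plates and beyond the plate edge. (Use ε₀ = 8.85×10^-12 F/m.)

1.42×10^-7 T

Total displacement current: I_d = ε₀(πR²)(dE/dt) = (8.85×10^-12)(3.547×10^-3)(2.21×10^12) = 0.06937 A.
With r > R the enclosed displacement current is the full I_d; B = μ₀ I_d / (2πr) = 1.42×10^-7 T.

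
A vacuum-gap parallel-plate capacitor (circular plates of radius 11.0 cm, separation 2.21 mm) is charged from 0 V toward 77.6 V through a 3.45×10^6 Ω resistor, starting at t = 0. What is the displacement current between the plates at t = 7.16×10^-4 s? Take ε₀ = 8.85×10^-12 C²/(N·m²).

5.75×10^-6 A

C = ε₀A/d = (8.85×10^-12)(0.03801)/(2.21×10^-3) = 1.522×10^-10 F, so τ = RC = 5.251×10^-4 s.
The conduction current is I(t) = (V₀/R) e^(−t/τ), and the displacement current between the plates equals it.
t/τ = 1.364; I_d = (77.6/3.45×10^6) · e^(−1.364) = (2.249×10^-5)(0.2556) = 5.75×10^-6 A.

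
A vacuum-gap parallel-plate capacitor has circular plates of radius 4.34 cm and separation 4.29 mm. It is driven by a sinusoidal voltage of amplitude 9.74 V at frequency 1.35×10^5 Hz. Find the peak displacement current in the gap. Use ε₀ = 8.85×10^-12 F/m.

The displacement current equals the conduction current C dV/dt, which peaks at C V₀ ω.
With C = ε₀A/d = (8.85×10^-12)(5.917×10^-3)/(4.29×10^-3) = 1.221×10^-11 F and ω = 2πf = 8.482×10^5 rad/s, I_d,max = (1.221×10^-11)(9.74)(8.482×10^5) = 1.01×10^-4 A.

1.01×10^-4 A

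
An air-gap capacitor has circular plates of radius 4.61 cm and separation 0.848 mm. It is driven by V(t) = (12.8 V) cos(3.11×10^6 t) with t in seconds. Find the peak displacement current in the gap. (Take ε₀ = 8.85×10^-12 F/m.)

2.77×10^-3 A

C = ε₀A/d = (8.85×10^-12)(6.677×10^-3)/(8.48×10^-4) = 6.968×10^-11 F; ω = 3.11×10^6 rad/s.
I_d = C dV/dt, so |I_d|_max = C V₀ ω = (6.968×10^-11)(12.8)(3.11×10^6) = 2.77×10^-3 A.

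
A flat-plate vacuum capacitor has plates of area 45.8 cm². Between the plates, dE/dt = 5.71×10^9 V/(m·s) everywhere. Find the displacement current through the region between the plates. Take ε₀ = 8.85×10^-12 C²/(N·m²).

I_d = ε₀ A (dE/dt) = (8.85×10^-12)(4.58×10^-3 m²)(5.71×10^9) = 2.31×10^-4 A.

2.31×10^-4 A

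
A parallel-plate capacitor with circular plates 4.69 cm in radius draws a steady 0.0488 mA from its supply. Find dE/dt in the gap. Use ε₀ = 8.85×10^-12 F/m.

By continuity, I_d in the gap equals the 0.0488 mA flowing in the wire.
Inverting I_d = ε₀ A dE/dt gives dE/dt = 4.88×10^-5 / (8.85×10^-12 · 6.910×10^-3) = 7.98×10^8 V/(m·s).

7.98×10^8 V/(m·s)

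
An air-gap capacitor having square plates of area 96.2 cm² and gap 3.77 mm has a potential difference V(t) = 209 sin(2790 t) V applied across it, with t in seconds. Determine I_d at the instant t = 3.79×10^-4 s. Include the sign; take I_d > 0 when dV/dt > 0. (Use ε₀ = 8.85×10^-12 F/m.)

C = ε₀A/d = (8.85×10^-12)(9.62×10^-3)/(3.77×10^-3) = 2.258×10^-11 F. dV/dt = V₀ω·cos(ωt); at ωt = 1.05741 rad this factor is 0.4911.
I_d = C dV/dt = (2.258×10^-11)(209)(2790)(0.4911) = 6.47×10^-6 A.

6.47×10^-6 A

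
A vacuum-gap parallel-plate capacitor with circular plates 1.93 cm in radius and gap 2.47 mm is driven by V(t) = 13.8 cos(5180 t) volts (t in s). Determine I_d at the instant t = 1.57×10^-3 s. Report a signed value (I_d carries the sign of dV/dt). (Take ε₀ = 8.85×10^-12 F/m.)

dV/dt = (13.8)(5180)·−sin(8.1326) = -6.873×10^4 V/s.
I_d = C dV/dt with C = ε₀A/d = (8.85×10^-12)(1.170×10^-3)/(2.47×10^-3) = 4.192×10^-12 F, so I_d = (4.192×10^-12)(-6.873×10^4) = -2.88×10^-7 A.

-2.88×10^-7 A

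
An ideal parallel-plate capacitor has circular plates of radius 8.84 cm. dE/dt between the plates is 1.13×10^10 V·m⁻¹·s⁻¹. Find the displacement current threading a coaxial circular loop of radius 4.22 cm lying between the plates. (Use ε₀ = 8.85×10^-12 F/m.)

Through the whole plate area (πR² = 0.02455 m²), I_d = ε₀ πR² dE/dt = 2.455×10^-3 A.
Through an area πr² the displacement current is I_d·(πr²/πR²) = I_d (r/R)² = 5.59×10^-4 A.

5.59×10^-4 A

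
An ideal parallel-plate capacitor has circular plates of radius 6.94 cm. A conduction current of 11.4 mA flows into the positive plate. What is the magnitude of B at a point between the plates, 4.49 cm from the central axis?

No conduction current crosses the gap, so I_d there equals the 0.0114 A in the leads.
An Ampèrian loop of radius r encloses a fraction (r/R)² of I_d. Then B·2πr = μ₀ I_d (r/R)², giving B = μ₀ I_d r/(2πR²) = 2.13×10^-8 T.

2.13×10^-8 T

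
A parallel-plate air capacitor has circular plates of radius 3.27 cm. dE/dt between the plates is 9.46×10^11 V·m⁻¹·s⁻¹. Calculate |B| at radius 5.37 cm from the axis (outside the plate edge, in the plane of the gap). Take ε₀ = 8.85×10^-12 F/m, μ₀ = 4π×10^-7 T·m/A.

1.05×10^-7 T

Through the whole plate area (πR² = 3.359×10^-3 m²), I_d = ε₀ πR² dE/dt = 0.02812 A.
For r ≥ R the full I_d is enclosed: B = μ₀ I_d/(2πr) = (4π×10^-7)(0.02812)/(2π·0.0537) = 1.05×10^-7 T.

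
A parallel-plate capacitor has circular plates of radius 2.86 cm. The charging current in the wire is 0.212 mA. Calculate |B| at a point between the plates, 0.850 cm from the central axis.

4.41×10^-10 T

By continuity the displacement current in the gap matches the conduction current: I_d = 2.12×10^-4 A.
An Ampèrian loop of radius r encloses a fraction (r/R)² of I_d. Then B·2πr = μ₀ I_d (r/R)², giving B = μ₀ I_d r/(2πR²) = 4.41×10^-10 T.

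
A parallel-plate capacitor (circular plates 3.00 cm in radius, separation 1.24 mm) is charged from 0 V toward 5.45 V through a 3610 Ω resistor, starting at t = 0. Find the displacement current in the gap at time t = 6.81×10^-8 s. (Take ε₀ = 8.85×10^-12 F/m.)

5.93×10^-4 A

With C = ε₀A/d = (8.85×10^-12)(2.827×10^-3)/(1.24×10^-3) = 2.018×10^-11 F, the time constant is τ = RC = 7.285×10^-8 s, so t/τ = 0.9348 and e^(−t/τ) = 0.3927.
I_d = I_cond = (V₀/R) e^(−t/τ) = (1.510×10^-3)(0.3927) = 5.93×10^-4 A.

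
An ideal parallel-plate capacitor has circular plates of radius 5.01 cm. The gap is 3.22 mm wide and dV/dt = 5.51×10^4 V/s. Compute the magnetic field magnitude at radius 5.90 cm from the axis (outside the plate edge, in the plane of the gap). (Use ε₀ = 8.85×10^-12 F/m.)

4.05×10^-12 T

With E = V/d, dE/dt = 1.711×10^7 V/(m·s) and πR² = 7.885×10^-3 m², giving I_d = ε₀ πR² dE/dt = 1.194×10^-6 A.
Outside the plates the loop encloses all of I_d, so B·2πr = μ₀ I_d and B = 4.05×10^-12 T.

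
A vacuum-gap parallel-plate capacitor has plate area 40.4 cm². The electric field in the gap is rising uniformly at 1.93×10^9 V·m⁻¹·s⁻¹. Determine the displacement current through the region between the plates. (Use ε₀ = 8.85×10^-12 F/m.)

I_d = ε₀ A (dE/dt) = (8.85×10^-12)(4.04×10^-3 m²)(1.93×10^9) = 6.90×10^-5 A.

6.90×10^-5 A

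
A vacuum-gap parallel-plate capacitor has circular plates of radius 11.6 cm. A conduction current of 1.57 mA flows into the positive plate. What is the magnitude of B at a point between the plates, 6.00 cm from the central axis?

1.40×10^-9 T

No conduction current crosses the gap, so I_d there equals the 1.57×10^-3 A in the leads.
An Ampèrian loop of radius r encloses a fraction (r/R)² of I_d. Then B·2πr = μ₀ I_d (r/R)², giving B = μ₀ I_d r/(2πR²) = 1.40×10^-9 T.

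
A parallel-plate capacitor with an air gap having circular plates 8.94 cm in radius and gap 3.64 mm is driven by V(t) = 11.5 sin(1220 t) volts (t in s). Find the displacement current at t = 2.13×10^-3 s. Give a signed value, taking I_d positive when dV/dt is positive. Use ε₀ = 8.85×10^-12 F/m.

-7.33×10^-7 A

dE/dt = (V₀ω/d)·cos(ωt) with ωt = 2.5986 rad: (11.5)(1220)(-0.8562)/(3.64×10^-3) = -3.300×10^6 V/(m·s).
I_d = ε₀ A dE/dt = (8.85×10^-12)(0.02511)(-3.300×10^6) = -7.33×10^-7 A.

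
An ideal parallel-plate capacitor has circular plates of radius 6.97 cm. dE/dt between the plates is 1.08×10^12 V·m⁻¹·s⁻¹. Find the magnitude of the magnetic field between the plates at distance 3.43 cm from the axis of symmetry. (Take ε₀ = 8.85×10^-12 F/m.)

Total displacement current: I_d = ε₀(πR²)(dE/dt) = (8.85×10^-12)(0.01526)(1.08×10^12) = 0.1459 A.
∮B·dl = μ₀ I_d,enc with I_d,enc = I_d r²/R² = 0.03533 A; so B = μ₀ I_d,enc/(2πr) = 2.06×10^-7 T.

2.06×10^-7 T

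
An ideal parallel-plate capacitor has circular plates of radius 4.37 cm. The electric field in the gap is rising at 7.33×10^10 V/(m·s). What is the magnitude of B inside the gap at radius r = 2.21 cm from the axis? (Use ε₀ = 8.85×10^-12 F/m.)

9.01×10^-9 T

I_d = ε₀ dΦ_E/dt = ε₀ πR² (dE/dt) = (8.85×10^-12)(5.999×10^-3)(7.33×10^10) = 3.892×10^-3 A through the full plate area.
For r < R the Ampère–Maxwell law gives B(2πr) = μ₀ I_d (r²/R²), so B = μ₀ I_d r/(2πR²) = (4π×10^-7)(3.892×10^-3)(0.0221)/(2π·0.0437²) = 9.01×10^-9 T.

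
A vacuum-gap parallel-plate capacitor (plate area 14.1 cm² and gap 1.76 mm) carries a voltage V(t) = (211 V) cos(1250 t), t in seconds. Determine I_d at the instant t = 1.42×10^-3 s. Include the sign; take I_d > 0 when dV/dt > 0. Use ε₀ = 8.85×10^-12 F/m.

-1.83×10^-6 A

dV/dt = (211)(1250)·−sin(1.775) = -2.583×10^5 V/s.
I_d = C dV/dt with C = ε₀A/d = (8.85×10^-12)(1.41×10^-3)/(1.76×10^-3) = 7.090×10^-12 F, so I_d = (7.090×10^-12)(-2.583×10^5) = -1.83×10^-6 A.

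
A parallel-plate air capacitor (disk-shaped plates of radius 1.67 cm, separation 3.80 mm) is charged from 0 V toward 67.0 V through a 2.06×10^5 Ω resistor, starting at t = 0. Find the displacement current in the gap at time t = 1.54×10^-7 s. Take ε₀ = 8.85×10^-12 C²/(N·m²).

C = ε₀A/d = (8.85×10^-12)(8.762×10^-4)/(3.80×10^-3) = 2.041×10^-12 F, so τ = RC = 4.204×10^-7 s.
The conduction current is I(t) = (V₀/R) e^(−t/τ), and the displacement current between the plates equals it.
t/τ = 0.3663; I_d = (67.0/2.06×10^5) · e^(−0.3663) = (3.252×10^-4)(0.6933) = 2.25×10^-4 A.

2.25×10^-4 A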